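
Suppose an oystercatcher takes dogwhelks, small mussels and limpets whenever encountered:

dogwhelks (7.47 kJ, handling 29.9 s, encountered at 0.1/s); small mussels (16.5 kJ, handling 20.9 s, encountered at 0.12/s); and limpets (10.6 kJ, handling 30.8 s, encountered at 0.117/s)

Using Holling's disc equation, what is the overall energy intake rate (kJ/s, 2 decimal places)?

0.39 kJ/s

R = (0.1×7.47 + 0.12×16.5 + 0.117×10.6) / (1 + 0.1×29.9 + 0.12×20.9 + 0.117×30.8) = 3.967/10.1 = 0.3927 kJ/s.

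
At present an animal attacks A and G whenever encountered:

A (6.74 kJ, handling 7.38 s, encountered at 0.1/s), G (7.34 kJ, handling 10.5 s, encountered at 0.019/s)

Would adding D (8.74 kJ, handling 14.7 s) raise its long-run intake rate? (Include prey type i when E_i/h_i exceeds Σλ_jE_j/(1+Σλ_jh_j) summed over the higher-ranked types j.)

Yes

Intake rate on the current diet: R = (0.1×6.74 + 0.019×7.34) / (1 + 0.1×7.38 + 0.019×10.5) = 0.8135/1.938 = 0.4199 kJ/s.
Profitability of D: 8.74/14.7 = 0.5946 kJ/s.
0.5946 > 0.4199, so adding D raises the average — include it.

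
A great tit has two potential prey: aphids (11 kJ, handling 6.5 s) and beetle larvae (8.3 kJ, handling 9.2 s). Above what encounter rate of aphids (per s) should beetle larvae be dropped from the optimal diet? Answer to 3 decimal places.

Drop beetle larvae once their profitability E₂/h₂ falls below the rate achievable on aphids alone: E₂/h₂ = λE₁/(1 + λh₁).
Solve for λ: λE₁h₂ = E₂(1 + λh₁) → λ(E₁h₂ − E₂h₁) = E₂ → λ = E₂/(E₁h₂ − E₂h₁).
λ = 8.3/(11×9.2 − 8.3×6.5) = 8.3/47.25 = 0.1757 per s.

0.176 per s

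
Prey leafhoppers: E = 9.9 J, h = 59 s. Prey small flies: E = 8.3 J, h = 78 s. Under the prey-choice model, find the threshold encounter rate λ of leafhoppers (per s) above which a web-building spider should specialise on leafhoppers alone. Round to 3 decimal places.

0.029 per s

At the threshold, the rate on leafhoppers alone equals the profitability of small flies: λ·9.9/(1 + λ·59) = 8.3/78 = 0.1064.
Rearranging, λ(9.9 − 0.1064×59) = 0.1064, so λ = 0.1064/3.622 = 0.02938 per s.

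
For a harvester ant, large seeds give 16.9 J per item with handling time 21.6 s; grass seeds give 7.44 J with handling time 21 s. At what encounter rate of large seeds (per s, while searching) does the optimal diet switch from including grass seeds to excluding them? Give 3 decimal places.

The zero-one rule: include grass seeds iff E₂/h₂ > λE₁/(1+λh₁). Equality gives the switch point.
λE₁h₂ = E₂ + λE₂h₁ ⇒ λ = E₂/(E₁h₂ − E₂h₁) = 7.44/(354.9 − 160.7) = 0.03831 per s.

0.038 per s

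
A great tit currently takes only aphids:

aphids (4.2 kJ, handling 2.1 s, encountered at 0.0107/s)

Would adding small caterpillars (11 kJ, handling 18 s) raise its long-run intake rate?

Current rate: (0.0107×4.2)/(1 + 0.0107×2.1) = 0.04395 kJ/s.
small caterpillars: E/h = 11/18 = 0.6111 kJ/s.
Since 0.6111 > R, including small caterpillars increases the long-run rate.

Yes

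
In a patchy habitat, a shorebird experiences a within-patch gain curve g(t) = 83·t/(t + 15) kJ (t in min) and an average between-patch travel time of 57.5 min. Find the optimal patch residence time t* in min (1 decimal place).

29.4 min

Optimal t* satisfies g'(t*) = g(t*)/(T + t*).
g'(t) = 83·15/(t + 15)². Setting 83·15/(t+15)² = 83t/[(t+15)(57.5+t)] gives 15(57.5+t) = t(t+15), so t² = 15×57.5 = 862.5.
t* = √862.5 = 29.37 min.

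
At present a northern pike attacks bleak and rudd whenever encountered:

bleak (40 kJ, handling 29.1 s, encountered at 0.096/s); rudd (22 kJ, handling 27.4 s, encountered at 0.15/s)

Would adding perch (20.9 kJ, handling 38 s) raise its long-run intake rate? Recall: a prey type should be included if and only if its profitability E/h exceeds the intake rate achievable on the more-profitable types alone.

Current rate: (0.096×40 + 0.15×22)/(1 + 0.096×29.1 + 0.15×27.4) = 0.9034 kJ/s.
Profitability of perch: 20.9/38 = 0.55 kJ/s.
Since 0.55 < R, time spent handling perch is better spent searching.

No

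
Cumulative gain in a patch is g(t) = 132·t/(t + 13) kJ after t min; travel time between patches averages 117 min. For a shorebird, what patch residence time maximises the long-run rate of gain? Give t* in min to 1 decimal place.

39.0 min

Maximise g(t)/(T+t): set derivative to zero → g'(t)(T+t) = g(t).
g'(t) = 132·13/(t + 13)². Setting 132·13/(t+13)² = 132t/[(t+13)(117+t)] gives 13(117+t) = t(t+13), so t² = 13×117 = 1521.
t* = √1521 = 39 min.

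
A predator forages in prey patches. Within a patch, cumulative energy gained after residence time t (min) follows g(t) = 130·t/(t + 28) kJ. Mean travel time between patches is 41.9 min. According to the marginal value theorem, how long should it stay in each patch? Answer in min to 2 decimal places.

34.25 min

Optimal t* satisfies g'(t*) = g(t*)/(T + t*).
g'(t) = 130·28/(t + 28)². Setting 130·28/(t+28)² = 130t/[(t+28)(41.9+t)] gives 28(41.9+t) = t(t+28), so t² = 28×41.9 = 1173.
t* = √1173 = 34.25 min.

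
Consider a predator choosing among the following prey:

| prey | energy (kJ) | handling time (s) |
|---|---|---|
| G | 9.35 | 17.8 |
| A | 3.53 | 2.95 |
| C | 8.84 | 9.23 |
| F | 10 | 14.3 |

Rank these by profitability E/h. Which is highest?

A

In descending order of E/h:
A: 3.53/2.95 = 1.2 kJ/s
C: 8.84/9.23 = 0.958 kJ/s
F: 10/14.3 = 0.699 kJ/s
G: 9.35/17.8 = 0.525 kJ/s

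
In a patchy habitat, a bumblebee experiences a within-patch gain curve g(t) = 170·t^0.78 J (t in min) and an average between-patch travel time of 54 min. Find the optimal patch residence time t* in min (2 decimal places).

By the marginal value theorem, leave when the instantaneous gain rate g'(t) equals the habitat-wide average g(t)/(T + t).
g'(t) = 0.78·170·t^-0.22. Setting 0.78·170·t^-0.22 = 170·t^0.78/(54+t) gives 0.78(54+t) = t, so 0.22·t = 0.78×54.
t* = 0.78×54/0.22 = 191.5 min.

191.45 min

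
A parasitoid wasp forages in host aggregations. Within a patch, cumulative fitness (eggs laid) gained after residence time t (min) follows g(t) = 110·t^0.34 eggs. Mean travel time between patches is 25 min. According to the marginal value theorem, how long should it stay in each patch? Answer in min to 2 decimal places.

Optimal t* satisfies g'(t*) = g(t*)/(T + t*).
g'(t) = 0.34·110·t^-0.66. Setting 0.34·110·t^-0.66 = 110·t^0.34/(25+t) gives 0.34(25+t) = t, so 0.66·t = 0.34×25.
t* = 0.34×25/0.66 = 12.88 min.

12.88 min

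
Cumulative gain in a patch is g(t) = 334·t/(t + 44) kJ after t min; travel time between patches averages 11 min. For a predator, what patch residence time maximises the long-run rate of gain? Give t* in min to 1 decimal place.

Maximise g(t)/(T+t): set derivative to zero → g'(t)(T+t) = g(t).
g'(t) = 334·44/(t + 44)². Setting 334·44/(t+44)² = 334t/[(t+44)(11+t)] gives 44(11+t) = t(t+44), so t² = 44×11 = 484.
t* = √484 = 22 min.

22.0 min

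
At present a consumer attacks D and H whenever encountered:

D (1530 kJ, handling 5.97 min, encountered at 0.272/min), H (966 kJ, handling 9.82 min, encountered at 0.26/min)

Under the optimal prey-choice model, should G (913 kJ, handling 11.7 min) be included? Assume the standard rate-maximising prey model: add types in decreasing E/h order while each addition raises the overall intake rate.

No

Current rate: (0.272×1530 + 0.26×966)/(1 + 0.272×5.97 + 0.26×9.82) = 128.9 kJ/min.
G: E/h = 913/11.7 = 78.03 kJ/min.
Since 78.03 < R, time spent handling G is better spent searching.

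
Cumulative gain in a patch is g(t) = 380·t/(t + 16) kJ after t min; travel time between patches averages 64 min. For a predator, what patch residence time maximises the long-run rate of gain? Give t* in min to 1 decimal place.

Maximise g(t)/(T+t): set derivative to zero → g'(t)(T+t) = g(t).
g'(t) = 380·16/(t + 16)². Setting 380·16/(t+16)² = 380t/[(t+16)(64+t)] gives 16(64+t) = t(t+16), so t² = 16×64 = 1024.
t* = √1024 = 32 min.

32.0 min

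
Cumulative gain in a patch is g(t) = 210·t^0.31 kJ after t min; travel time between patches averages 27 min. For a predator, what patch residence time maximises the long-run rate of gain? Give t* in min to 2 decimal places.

By the marginal value theorem, leave when the instantaneous gain rate g'(t) equals the habitat-wide average g(t)/(T + t).
g'(t) = 0.31·210·t^-0.69. Setting 0.31·210·t^-0.69 = 210·t^0.31/(27+t) gives 0.31(27+t) = t, so 0.69·t = 0.31×27.
t* = 0.31×27/0.69 = 12.13 min.

12.13 min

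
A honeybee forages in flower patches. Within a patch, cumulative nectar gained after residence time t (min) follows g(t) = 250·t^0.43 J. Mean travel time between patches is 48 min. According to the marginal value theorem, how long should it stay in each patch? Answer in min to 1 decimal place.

Maximise g(t)/(T+t): set derivative to zero → g'(t)(T+t) = g(t).
g'(t) = 0.43·250·t^-0.57. Setting 0.43·250·t^-0.57 = 250·t^0.43/(48+t) gives 0.43(48+t) = t, so 0.57·t = 0.43×48.
t* = 0.43×48/0.57 = 36.21 min.

36.2 min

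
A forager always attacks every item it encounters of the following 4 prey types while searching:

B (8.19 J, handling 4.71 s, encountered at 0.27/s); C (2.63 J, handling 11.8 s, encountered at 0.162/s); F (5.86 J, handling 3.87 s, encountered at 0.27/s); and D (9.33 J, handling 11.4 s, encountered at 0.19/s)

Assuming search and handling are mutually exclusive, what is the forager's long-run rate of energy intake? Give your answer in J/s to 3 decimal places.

0.810 J/s

Energy encountered per unit search time: 0.27×8.19 + 0.162×2.63 + 0.27×5.86 + 0.19×9.33 = 5.992 J/s.
Handling time per unit search time: 0.27×4.71 + 0.162×11.8 + 0.27×3.87 + 0.19×11.4 = 6.394.
Rate = 5.992/(1 + 6.394) = 0.8104 J/s.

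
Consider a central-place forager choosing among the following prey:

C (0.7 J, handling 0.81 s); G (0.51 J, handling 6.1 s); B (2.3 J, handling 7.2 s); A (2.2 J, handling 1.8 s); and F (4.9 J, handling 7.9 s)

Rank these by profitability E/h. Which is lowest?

Profitability E/h (J/s): C = 0.7/0.81 = 0.864, G = 0.51/6.1 = 0.0836, B = 2.3/7.2 = 0.319, A = 2.2/1.8 = 1.22, F = 4.9/7.9 = 0.62.
Ranked: A > C > F > B > G.

G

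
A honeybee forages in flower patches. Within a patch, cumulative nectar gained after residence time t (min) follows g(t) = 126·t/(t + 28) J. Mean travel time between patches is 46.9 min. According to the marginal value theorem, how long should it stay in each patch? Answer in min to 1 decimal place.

36.2 min

Maximise g(t)/(T+t): set derivative to zero → g'(t)(T+t) = g(t).
g'(t) = 126·28/(t + 28)². Setting 126·28/(t+28)² = 126t/[(t+28)(46.9+t)] gives 28(46.9+t) = t(t+28), so t² = 28×46.9 = 1313.
t* = √1313 = 36.24 min.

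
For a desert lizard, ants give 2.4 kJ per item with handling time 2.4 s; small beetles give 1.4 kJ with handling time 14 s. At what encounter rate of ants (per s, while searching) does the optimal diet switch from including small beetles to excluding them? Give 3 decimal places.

0.046 per s

The zero-one rule: include small beetles iff E₂/h₂ > λE₁/(1+λh₁). Equality gives the switch point.
λE₁h₂ = E₂ + λE₂h₁ ⇒ λ = E₂/(E₁h₂ − E₂h₁) = 1.4/(33.6 − 3.36) = 0.0463 per s.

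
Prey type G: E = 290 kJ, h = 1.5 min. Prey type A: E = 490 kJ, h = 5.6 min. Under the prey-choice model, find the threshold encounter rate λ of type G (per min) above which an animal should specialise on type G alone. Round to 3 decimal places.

0.551 per min

At the threshold, the rate on type G alone equals the profitability of type A: λ·290/(1 + λ·1.5) = 490/5.6 = 87.5.
Rearranging, λ(290 − 87.5×1.5) = 87.5, so λ = 87.5/158.8 = 0.5512 per min.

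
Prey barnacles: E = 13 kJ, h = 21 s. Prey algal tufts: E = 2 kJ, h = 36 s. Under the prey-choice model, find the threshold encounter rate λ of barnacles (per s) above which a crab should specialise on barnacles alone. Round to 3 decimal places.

The zero-one rule: include algal tufts iff E₂/h₂ > λE₁/(1+λh₁). Equality gives the switch point.
λE₁h₂ = E₂ + λE₂h₁ ⇒ λ = E₂/(E₁h₂ − E₂h₁) = 2/(468 − 42) = 0.004695 per s.

0.005 per s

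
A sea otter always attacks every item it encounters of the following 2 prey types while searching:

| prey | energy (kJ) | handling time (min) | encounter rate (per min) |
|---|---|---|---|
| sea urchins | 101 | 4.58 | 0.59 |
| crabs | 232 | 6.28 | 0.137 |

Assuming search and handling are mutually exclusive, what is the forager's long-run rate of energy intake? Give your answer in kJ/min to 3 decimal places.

R = Σλ_iE_i / (1 + Σλ_ih_i)
Numerator: 0.59×101 + 0.137×232 = 91.37
Denominator: 1 + 0.59×4.58 + 0.137×6.28 = 4.563
R = 91.37/4.563 = 20.03 kJ/min

20.027 kJ/min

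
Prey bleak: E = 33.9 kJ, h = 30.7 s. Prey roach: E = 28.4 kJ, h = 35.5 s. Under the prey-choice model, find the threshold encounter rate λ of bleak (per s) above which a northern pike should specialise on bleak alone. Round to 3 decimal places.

The zero-one rule: include roach iff E₂/h₂ > λE₁/(1+λh₁). Equality gives the switch point.
λE₁h₂ = E₂ + λE₂h₁ ⇒ λ = E₂/(E₁h₂ − E₂h₁) = 28.4/(1203 − 871.9) = 0.08565 per s.

0.086 per s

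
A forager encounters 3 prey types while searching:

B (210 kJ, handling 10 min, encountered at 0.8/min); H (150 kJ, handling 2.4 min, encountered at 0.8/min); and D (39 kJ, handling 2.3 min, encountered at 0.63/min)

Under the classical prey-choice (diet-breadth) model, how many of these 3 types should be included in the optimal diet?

Profitabilities (E/h, kJ/min): H 62.5, B 21, D 17. Add prey in this order while the next type's profitability exceeds the intake rate on those already taken.
Rate on top 1: 41.1. B: 21 < 41.1 → exclude; stop.
Optimal diet: H — 1 of 3 types.

1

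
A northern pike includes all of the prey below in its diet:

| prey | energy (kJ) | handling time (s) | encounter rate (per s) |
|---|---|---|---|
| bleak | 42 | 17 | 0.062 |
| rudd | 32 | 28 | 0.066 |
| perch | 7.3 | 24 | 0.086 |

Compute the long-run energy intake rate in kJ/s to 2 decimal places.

0.90 kJ/s

Energy encountered per unit search time: 0.062×42 + 0.066×32 + 0.086×7.3 = 5.344 kJ/s.
Handling time per unit search time: 0.062×17 + 0.066×28 + 0.086×24 = 4.966.
Rate = 5.344/(1 + 4.966) = 0.8957 kJ/s.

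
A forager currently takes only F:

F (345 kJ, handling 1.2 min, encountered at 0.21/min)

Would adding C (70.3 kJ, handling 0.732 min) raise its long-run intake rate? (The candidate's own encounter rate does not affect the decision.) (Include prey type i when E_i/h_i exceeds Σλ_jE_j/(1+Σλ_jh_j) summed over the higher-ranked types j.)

Yes

Intake rate on the current diet: R = (0.21×345) / (1 + 0.21×1.2) = 72.45/1.252 = 57.87 kJ/min.
C: E/h = 70.3/0.732 = 96.04 kJ/min.
96.04 > 57.87, so adding C raises the average — include it.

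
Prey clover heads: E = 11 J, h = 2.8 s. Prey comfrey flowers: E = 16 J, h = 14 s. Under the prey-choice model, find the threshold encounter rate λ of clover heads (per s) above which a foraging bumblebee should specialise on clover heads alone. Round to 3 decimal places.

The zero-one rule: include comfrey flowers iff E₂/h₂ > λE₁/(1+λh₁). Equality gives the switch point.
λE₁h₂ = E₂ + λE₂h₁ ⇒ λ = E₂/(E₁h₂ − E₂h₁) = 16/(154 − 44.8) = 0.1465 per s.

0.147 per s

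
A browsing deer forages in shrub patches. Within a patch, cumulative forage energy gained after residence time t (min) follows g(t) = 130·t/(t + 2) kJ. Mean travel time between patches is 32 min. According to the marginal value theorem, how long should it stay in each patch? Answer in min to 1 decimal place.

8.0 min

Maximise g(t)/(T+t): set derivative to zero → g'(t)(T+t) = g(t).
g'(t) = 130·2/(t + 2)². Setting 130·2/(t+2)² = 130t/[(t+2)(32+t)] gives 2(32+t) = t(t+2), so t² = 2×32 = 64.
t* = √64 = 8 min.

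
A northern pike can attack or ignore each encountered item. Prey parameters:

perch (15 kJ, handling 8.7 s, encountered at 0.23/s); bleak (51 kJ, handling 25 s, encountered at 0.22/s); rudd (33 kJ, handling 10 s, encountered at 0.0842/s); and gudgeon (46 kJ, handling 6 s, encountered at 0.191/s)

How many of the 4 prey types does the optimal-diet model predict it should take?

1

E/h in descending order: gudgeon 7.67, rudd 3.3, bleak 2.04, perch 1.72 kJ/s. The optimal diet is the largest prefix of this list for which every included type satisfies E_i/h_i > R on the types above it.
Rate on top 1: 4.094. rudd: 3.3 < 4.094 → exclude; stop.
Optimal diet: gudgeon — 1 of 4 types.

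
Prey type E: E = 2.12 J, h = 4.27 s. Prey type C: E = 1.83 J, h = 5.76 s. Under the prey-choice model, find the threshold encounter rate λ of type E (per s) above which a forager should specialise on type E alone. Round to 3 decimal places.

At the threshold, the rate on type E alone equals the profitability of type C: λ·2.12/(1 + λ·4.27) = 1.83/5.76 = 0.3177.
Rearranging, λ(2.12 − 0.3177×4.27) = 0.3177, so λ = 0.3177/0.7634 = 0.4162 per s.

0.416 per s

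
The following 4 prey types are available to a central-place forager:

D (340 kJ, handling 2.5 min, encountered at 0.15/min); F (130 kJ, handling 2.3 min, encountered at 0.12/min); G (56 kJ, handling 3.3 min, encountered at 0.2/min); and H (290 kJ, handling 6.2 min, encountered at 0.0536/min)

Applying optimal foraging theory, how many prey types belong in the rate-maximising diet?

Rank by E/h (kJ/min): D 136, F 56.5, H 46.8, G 17. Include each in turn until the next type's E/h falls below the running intake rate.
Rate on top 1: 37.09. F: 56.5 > 37.09 → include.
Rate on top 2: 40.34. H: 46.8 > 40.34 → include.
Rate on top 3: 41.42. G: 17 < 41.42 → exclude; stop.
Optimal diet: D, F, H — 3 of 4 types.

3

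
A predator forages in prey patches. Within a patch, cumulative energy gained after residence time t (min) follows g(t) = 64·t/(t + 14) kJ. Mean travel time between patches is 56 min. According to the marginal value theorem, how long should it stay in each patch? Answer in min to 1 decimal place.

28.0 min

By the marginal value theorem, leave when the instantaneous gain rate g'(t) equals the habitat-wide average g(t)/(T + t).
g'(t) = 64·14/(t + 14)². Setting 64·14/(t+14)² = 64t/[(t+14)(56+t)] gives 14(56+t) = t(t+14), so t² = 14×56 = 784.
t* = √784 = 28 min.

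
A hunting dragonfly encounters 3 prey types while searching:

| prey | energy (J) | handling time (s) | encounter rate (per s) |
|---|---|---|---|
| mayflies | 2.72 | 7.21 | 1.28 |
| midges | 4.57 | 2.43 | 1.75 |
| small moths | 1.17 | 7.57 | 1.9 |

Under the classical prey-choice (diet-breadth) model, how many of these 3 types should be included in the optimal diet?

1

Rank by E/h (J/s): midges 1.88, mayflies 0.377, small moths 0.155. Include each in turn until the next type's E/h falls below the running intake rate.
Rate on top 1: 1.523. mayflies: 0.377 < 1.523 → exclude; stop.
Optimal diet: midges — 1 of 3 types.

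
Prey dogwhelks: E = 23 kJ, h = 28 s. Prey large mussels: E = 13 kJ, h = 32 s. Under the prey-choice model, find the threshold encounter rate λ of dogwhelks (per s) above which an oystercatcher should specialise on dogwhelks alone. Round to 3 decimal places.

The zero-one rule: include large mussels iff E₂/h₂ > λE₁/(1+λh₁). Equality gives the switch point.
λE₁h₂ = E₂ + λE₂h₁ ⇒ λ = E₂/(E₁h₂ − E₂h₁) = 13/(736 − 364) = 0.03495 per s.

0.035 per s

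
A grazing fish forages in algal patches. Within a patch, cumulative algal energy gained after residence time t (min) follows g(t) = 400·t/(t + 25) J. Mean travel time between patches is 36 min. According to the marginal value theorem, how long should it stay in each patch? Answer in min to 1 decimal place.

30.0 min

Maximise g(t)/(T+t): set derivative to zero → g'(t)(T+t) = g(t).
g'(t) = 400·25/(t + 25)². Setting 400·25/(t+25)² = 400t/[(t+25)(36+t)] gives 25(36+t) = t(t+25), so t² = 25×36 = 900.
t* = √900 = 30 min.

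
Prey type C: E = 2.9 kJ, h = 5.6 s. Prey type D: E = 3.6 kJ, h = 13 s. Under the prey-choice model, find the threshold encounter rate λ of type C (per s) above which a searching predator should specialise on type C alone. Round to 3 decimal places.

At the threshold, the rate on type C alone equals the profitability of type D: λ·2.9/(1 + λ·5.6) = 3.6/13 = 0.2769.
Rearranging, λ(2.9 − 0.2769×5.6) = 0.2769, so λ = 0.2769/1.349 = 0.2052 per s.

0.205 per s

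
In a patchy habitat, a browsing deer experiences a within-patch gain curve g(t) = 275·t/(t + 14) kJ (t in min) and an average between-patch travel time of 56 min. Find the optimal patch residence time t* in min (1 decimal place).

28.0 min

Optimal t* satisfies g'(t*) = g(t*)/(T + t*).
g'(t) = 275·14/(t + 14)². Setting 275·14/(t+14)² = 275t/[(t+14)(56+t)] gives 14(56+t) = t(t+14), so t² = 14×56 = 784.
t* = √784 = 28 min.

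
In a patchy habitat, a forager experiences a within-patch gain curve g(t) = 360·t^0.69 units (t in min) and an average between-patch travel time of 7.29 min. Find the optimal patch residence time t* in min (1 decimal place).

16.2 min

Maximise g(t)/(T+t): set derivative to zero → g'(t)(T+t) = g(t).
g'(t) = 0.69·360·t^-0.31. Setting 0.69·360·t^-0.31 = 360·t^0.69/(7.29+t) gives 0.69(7.29+t) = t, so 0.31·t = 0.69×7.29.
t* = 0.69×7.29/0.31 = 16.23 min.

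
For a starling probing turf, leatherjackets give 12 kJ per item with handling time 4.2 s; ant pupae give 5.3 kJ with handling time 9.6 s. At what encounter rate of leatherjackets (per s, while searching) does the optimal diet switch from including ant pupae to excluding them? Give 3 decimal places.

The zero-one rule: include ant pupae iff E₂/h₂ > λE₁/(1+λh₁). Equality gives the switch point.
λE₁h₂ = E₂ + λE₂h₁ ⇒ λ = E₂/(E₁h₂ − E₂h₁) = 5.3/(115.2 − 22.26) = 0.05703 per s.

0.057 per s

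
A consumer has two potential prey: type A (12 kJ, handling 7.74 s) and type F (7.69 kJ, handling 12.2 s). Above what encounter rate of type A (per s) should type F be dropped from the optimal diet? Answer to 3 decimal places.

The zero-one rule: include type F iff E₂/h₂ > λE₁/(1+λh₁). Equality gives the switch point.
λE₁h₂ = E₂ + λE₂h₁ ⇒ λ = E₂/(E₁h₂ − E₂h₁) = 7.69/(146.4 − 59.52) = 0.08851 per s.

0.089 per s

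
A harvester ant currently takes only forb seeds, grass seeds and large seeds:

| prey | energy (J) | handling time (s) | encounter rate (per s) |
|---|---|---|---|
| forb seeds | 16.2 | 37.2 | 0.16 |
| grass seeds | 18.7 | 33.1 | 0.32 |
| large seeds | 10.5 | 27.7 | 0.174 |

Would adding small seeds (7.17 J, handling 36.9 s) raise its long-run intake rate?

Intake rate on the current diet: R = (0.16×16.2 + 0.32×18.7 + 0.174×10.5) / (1 + 0.16×37.2 + 0.32×33.1 + 0.174×27.7) = 10.4/22.36 = 0.4652 J/s.
small seeds: E/h = 7.17/36.9 = 0.1943 J/s.
0.1943 < 0.4652, so adding small seeds would lower the average — exclude it.

No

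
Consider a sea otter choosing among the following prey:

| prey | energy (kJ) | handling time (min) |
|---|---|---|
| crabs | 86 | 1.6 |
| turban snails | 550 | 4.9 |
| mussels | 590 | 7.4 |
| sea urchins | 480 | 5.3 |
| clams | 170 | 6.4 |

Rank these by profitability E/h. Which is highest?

Profitability E/h (kJ/min): crabs = 86/1.6 = 53.8, turban snails = 550/4.9 = 112, mussels = 590/7.4 = 79.7, sea urchins = 480/5.3 = 90.6, clams = 170/6.4 = 26.6.
Ranked: turban snails > sea urchins > mussels > crabs > clams.

turban snails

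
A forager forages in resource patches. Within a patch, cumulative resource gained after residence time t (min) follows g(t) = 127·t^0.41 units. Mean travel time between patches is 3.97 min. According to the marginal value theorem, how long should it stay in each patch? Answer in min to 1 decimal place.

Optimal t* satisfies g'(t*) = g(t*)/(T + t*).
g'(t) = 0.41·127·t^-0.59. Setting 0.41·127·t^-0.59 = 127·t^0.41/(3.97+t) gives 0.41(3.97+t) = t, so 0.59·t = 0.41×3.97.
t* = 0.41×3.97/0.59 = 2.759 min.

2.8 min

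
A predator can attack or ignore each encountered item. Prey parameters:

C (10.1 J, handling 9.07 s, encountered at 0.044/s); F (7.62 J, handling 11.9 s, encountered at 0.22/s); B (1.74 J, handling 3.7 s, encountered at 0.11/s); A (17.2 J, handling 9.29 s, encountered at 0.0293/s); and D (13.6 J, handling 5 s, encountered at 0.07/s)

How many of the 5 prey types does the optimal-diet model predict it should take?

Profitabilities (E/h, J/s): D 2.72, A 1.85, C 1.11, F 0.64, B 0.47. Add prey in this order while the next type's profitability exceeds the intake rate on those already taken.
Rate on top 1: 0.7052. A: 1.85 > 0.7052 → include.
Rate on top 2: 0.8975. C: 1.11 > 0.8975 → include.
Rate on top 3: 0.9402. F: 0.64 < 0.9402 → exclude; stop.
Optimal diet: D, A, C — 3 of 5 types.

3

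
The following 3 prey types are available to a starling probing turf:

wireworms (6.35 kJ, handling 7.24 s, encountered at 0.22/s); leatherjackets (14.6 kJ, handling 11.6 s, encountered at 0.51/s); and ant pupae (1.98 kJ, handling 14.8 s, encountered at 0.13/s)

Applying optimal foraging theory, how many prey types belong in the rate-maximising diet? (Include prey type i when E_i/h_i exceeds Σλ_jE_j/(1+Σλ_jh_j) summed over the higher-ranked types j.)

1

E/h in descending order: leatherjackets 1.26, wireworms 0.877, ant pupae 0.134 kJ/s. The optimal diet is the largest prefix of this list for which every included type satisfies E_i/h_i > R on the types above it.
Rate on top 1: 1.077. wireworms: 0.877 < 1.077 → exclude; stop.
Optimal diet: leatherjackets — 1 of 3 types.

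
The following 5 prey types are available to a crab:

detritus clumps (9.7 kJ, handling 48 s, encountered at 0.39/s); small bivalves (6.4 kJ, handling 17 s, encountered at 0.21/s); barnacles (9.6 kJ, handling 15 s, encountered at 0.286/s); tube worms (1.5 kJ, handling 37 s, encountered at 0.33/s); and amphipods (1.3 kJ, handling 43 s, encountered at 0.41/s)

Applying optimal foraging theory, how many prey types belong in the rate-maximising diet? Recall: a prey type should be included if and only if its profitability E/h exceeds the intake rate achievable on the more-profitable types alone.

1

E/h in descending order: barnacles 0.64, small bivalves 0.376, detritus clumps 0.202, tube worms 0.0405, amphipods 0.0302 kJ/s. The optimal diet is the largest prefix of this list for which every included type satisfies E_i/h_i > R on the types above it.
Rate on top 1: 0.519. small bivalves: 0.376 < 0.519 → exclude; stop.
Optimal diet: barnacles — 1 of 5 types.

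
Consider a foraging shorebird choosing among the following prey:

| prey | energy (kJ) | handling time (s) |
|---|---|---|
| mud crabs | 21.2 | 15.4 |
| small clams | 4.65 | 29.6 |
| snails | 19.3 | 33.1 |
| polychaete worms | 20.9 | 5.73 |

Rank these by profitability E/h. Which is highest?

Profitability E/h (kJ/s): mud crabs = 21.2/15.4 = 1.38, small clams = 4.65/29.6 = 0.157, snails = 19.3/33.1 = 0.583, polychaete worms = 20.9/5.73 = 3.65.
Ranked: polychaete worms > mud crabs > snails > small clams.

polychaete worms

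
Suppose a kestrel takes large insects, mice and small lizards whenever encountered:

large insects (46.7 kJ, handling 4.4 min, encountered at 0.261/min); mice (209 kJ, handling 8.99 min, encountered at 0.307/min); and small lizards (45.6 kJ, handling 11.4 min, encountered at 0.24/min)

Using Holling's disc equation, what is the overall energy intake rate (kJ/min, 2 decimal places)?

R = Σλ_iE_i / (1 + Σλ_ih_i)
Numerator: 0.261×46.7 + 0.307×209 + 0.24×45.6 = 87.3
Denominator: 1 + 0.261×4.4 + 0.307×8.99 + 0.24×11.4 = 7.644
R = 87.3/7.644 = 11.42 kJ/min

11.42 kJ/min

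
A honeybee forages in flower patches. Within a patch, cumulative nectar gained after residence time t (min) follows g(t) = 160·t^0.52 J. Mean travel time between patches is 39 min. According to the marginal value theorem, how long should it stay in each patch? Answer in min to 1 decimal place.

42.3 min

By the marginal value theorem, leave when the instantaneous gain rate g'(t) equals the habitat-wide average g(t)/(T + t).
g'(t) = 0.52·160·t^-0.48. Setting 0.52·160·t^-0.48 = 160·t^0.52/(39+t) gives 0.52(39+t) = t, so 0.48·t = 0.52×39.
t* = 0.52×39/0.48 = 42.25 min.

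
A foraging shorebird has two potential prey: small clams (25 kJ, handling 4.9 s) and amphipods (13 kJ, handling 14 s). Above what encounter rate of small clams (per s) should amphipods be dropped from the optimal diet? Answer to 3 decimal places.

At the threshold, the rate on small clams alone equals the profitability of amphipods: λ·25/(1 + λ·4.9) = 13/14 = 0.9286.
Rearranging, λ(25 − 0.9286×4.9) = 0.9286, so λ = 0.9286/20.45 = 0.04541 per s.

0.045 per s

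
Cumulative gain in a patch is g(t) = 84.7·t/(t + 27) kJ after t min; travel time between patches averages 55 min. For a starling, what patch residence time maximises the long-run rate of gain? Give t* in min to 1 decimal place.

38.5 min

By the marginal value theorem, leave when the instantaneous gain rate g'(t) equals the habitat-wide average g(t)/(T + t).
g'(t) = 84.7·27/(t + 27)². Setting 84.7·27/(t+27)² = 84.7t/[(t+27)(55+t)] gives 27(55+t) = t(t+27), so t² = 27×55 = 1485.
t* = √1485 = 38.54 min.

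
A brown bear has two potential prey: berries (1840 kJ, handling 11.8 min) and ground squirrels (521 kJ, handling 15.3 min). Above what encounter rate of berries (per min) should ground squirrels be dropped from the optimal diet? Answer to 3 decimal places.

0.024 per min

At the threshold, the rate on berries alone equals the profitability of ground squirrels: λ·1840/(1 + λ·11.8) = 521/15.3 = 34.05.
Rearranging, λ(1840 − 34.05×11.8) = 34.05, so λ = 34.05/1438 = 0.02368 per min.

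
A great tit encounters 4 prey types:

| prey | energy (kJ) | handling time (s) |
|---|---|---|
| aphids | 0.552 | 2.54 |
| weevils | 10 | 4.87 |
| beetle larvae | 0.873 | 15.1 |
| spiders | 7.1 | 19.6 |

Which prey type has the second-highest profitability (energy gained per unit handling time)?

spiders

In descending order of E/h:
weevils: 10/4.87 = 2.05 kJ/s
spiders: 7.1/19.6 = 0.362 kJ/s
aphids: 0.552/2.54 = 0.217 kJ/s
beetle larvae: 0.873/15.1 = 0.0578 kJ/s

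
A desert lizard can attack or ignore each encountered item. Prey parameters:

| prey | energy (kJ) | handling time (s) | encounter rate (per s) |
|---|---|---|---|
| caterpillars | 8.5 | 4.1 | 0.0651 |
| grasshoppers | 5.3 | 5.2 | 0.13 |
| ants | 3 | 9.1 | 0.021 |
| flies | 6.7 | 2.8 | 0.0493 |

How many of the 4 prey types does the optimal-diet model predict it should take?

3

Rank by E/h (kJ/s): flies 2.39, caterpillars 2.07, grasshoppers 1.02, ants 0.33. Include each in turn until the next type's E/h falls below the running intake rate.
Rate on top 1: 0.2902. caterpillars: 2.07 > 0.2902 → include.
Rate on top 2: 0.629. grasshoppers: 1.02 > 0.629 → include.
Rate on top 3: 0.7557. ants: 0.33 < 0.7557 → exclude; stop.
Optimal diet: flies, caterpillars, grasshoppers — 3 of 4 types.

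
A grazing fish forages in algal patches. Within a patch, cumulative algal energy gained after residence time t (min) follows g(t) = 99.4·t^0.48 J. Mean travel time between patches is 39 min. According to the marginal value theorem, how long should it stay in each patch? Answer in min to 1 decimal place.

36.0 min

By the marginal value theorem, leave when the instantaneous gain rate g'(t) equals the habitat-wide average g(t)/(T + t).
g'(t) = 0.48·99.4·t^-0.52. Setting 0.48·99.4·t^-0.52 = 99.4·t^0.48/(39+t) gives 0.48(39+t) = t, so 0.52·t = 0.48×39.
t* = 0.48×39/0.52 = 36 min.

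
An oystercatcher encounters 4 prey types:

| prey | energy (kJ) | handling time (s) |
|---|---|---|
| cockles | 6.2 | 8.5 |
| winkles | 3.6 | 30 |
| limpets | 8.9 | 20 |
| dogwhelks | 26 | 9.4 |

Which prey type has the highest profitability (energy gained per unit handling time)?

dogwhelks

In descending order of E/h:
dogwhelks: 26/9.4 = 2.77 kJ/s
cockles: 6.2/8.5 = 0.729 kJ/s
limpets: 8.9/20 = 0.445 kJ/s
winkles: 3.6/30 = 0.12 kJ/s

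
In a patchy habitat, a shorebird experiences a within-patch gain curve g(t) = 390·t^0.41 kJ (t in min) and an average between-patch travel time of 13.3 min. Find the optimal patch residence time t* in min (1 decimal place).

Maximise g(t)/(T+t): set derivative to zero → g'(t)(T+t) = g(t).
g'(t) = 0.41·390·t^-0.59. Setting 0.41·390·t^-0.59 = 390·t^0.41/(13.3+t) gives 0.41(13.3+t) = t, so 0.59·t = 0.41×13.3.
t* = 0.41×13.3/0.59 = 9.242 min.

9.2 min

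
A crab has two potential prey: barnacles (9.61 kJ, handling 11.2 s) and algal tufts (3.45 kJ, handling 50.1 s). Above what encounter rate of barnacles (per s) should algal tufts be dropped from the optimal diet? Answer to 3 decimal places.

At the threshold, the rate on barnacles alone equals the profitability of algal tufts: λ·9.61/(1 + λ·11.2) = 3.45/50.1 = 0.06886.
Rearranging, λ(9.61 − 0.06886×11.2) = 0.06886, so λ = 0.06886/8.839 = 0.007791 per s.

0.008 per s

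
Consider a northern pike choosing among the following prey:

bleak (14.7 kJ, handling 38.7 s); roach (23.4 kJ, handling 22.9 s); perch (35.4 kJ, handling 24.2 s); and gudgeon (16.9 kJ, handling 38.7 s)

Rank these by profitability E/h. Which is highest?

In descending order of E/h:
perch: 35.4/24.2 = 1.46 kJ/s
roach: 23.4/22.9 = 1.02 kJ/s
gudgeon: 16.9/38.7 = 0.437 kJ/s
bleak: 14.7/38.7 = 0.38 kJ/s

perch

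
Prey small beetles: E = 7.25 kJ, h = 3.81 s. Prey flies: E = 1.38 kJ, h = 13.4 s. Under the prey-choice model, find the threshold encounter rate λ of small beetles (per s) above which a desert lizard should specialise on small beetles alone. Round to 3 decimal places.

0.015 per s

The zero-one rule: include flies iff E₂/h₂ > λE₁/(1+λh₁). Equality gives the switch point.
λE₁h₂ = E₂ + λE₂h₁ ⇒ λ = E₂/(E₁h₂ − E₂h₁) = 1.38/(97.15 − 5.258) = 0.01502 per s.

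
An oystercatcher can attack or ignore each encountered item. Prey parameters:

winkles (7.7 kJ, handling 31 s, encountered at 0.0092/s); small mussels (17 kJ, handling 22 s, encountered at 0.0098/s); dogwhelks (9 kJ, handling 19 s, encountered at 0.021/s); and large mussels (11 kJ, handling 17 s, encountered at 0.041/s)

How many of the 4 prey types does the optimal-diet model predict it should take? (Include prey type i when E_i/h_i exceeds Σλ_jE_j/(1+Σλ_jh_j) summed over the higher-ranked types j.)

Profitabilities (E/h, kJ/s): small mussels 0.773, large mussels 0.647, dogwhelks 0.474, winkles 0.248. Add prey in this order while the next type's profitability exceeds the intake rate on those already taken.
Rate on top 1: 0.1371. large mussels: 0.647 > 0.1371 → include.
Rate on top 2: 0.3229. dogwhelks: 0.474 > 0.3229 → include.
Rate on top 3: 0.3489. winkles: 0.248 < 0.3489 → exclude; stop.
Optimal diet: small mussels, large mussels, dogwhelks — 3 of 4 types.

3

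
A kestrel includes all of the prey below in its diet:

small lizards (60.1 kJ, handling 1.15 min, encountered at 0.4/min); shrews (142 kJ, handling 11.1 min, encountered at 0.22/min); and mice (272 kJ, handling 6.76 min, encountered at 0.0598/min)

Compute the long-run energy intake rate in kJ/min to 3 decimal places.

R = Σλ_iE_i / (1 + Σλ_ih_i)
Numerator: 0.4×60.1 + 0.22×142 + 0.0598×272 = 71.55
Denominator: 1 + 0.4×1.15 + 0.22×11.1 + 0.0598×6.76 = 4.306
R = 71.55/4.306 = 16.61 kJ/min

16.614 kJ/min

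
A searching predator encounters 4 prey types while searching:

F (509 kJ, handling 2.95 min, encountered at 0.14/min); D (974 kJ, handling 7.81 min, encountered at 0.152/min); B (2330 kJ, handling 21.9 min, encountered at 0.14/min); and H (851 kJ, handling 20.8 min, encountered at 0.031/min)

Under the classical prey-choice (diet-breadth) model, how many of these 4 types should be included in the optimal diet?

Rank by E/h (kJ/min): F 173, D 125, B 106, H 40.9. Include each in turn until the next type's E/h falls below the running intake rate.
Rate on top 1: 50.43. D: 125 > 50.43 → include.
Rate on top 2: 84.35. B: 106 > 84.35 → include.
Rate on top 3: 96.28. H: 40.9 < 96.28 → exclude; stop.
Optimal diet: F, D, B — 3 of 4 types.

3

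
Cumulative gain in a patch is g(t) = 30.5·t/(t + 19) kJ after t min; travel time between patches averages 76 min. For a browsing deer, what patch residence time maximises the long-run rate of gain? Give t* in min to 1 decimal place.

Optimal t* satisfies g'(t*) = g(t*)/(T + t*).
g'(t) = 30.5·19/(t + 19)². Setting 30.5·19/(t+19)² = 30.5t/[(t+19)(76+t)] gives 19(76+t) = t(t+19), so t² = 19×76 = 1444.
t* = √1444 = 38 min.

38.0 min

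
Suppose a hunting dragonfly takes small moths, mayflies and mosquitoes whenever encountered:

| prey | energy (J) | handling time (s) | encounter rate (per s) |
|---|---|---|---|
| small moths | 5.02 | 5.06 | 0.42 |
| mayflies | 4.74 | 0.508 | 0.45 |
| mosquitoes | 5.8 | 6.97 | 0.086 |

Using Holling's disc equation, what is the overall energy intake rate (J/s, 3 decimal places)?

1.199 J/s

Energy encountered per unit search time: 0.42×5.02 + 0.45×4.74 + 0.086×5.8 = 4.74 J/s.
Handling time per unit search time: 0.42×5.06 + 0.45×0.508 + 0.086×6.97 = 2.953.
Rate = 4.74/(1 + 2.953) = 1.199 J/s.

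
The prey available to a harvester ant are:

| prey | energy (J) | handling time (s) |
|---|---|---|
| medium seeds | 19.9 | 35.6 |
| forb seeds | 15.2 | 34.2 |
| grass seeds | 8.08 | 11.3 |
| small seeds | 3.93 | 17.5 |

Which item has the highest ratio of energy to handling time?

grass seeds

In descending order of E/h:
grass seeds: 8.08/11.3 = 0.715 J/s
medium seeds: 19.9/35.6 = 0.559 J/s
forb seeds: 15.2/34.2 = 0.444 J/s
small seeds: 3.93/17.5 = 0.225 J/s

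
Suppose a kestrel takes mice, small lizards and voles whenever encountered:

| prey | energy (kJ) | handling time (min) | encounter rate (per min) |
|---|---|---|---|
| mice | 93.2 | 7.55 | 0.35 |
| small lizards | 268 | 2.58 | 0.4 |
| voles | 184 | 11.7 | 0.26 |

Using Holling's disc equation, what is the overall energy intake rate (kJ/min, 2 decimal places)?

24.32 kJ/min

Energy encountered per unit search time: 0.35×93.2 + 0.4×268 + 0.26×184 = 187.7 kJ/min.
Handling time per unit search time: 0.35×7.55 + 0.4×2.58 + 0.26×11.7 = 6.716.
Rate = 187.7/(1 + 6.716) = 24.32 kJ/min.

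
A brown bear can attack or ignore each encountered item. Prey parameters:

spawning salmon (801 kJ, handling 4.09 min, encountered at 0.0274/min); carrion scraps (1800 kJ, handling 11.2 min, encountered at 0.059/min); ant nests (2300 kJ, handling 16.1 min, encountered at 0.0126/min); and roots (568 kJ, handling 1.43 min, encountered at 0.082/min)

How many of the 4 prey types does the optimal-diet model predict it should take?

E/h in descending order: roots 397, spawning salmon 196, carrion scraps 161, ant nests 143 kJ/min. The optimal diet is the largest prefix of this list for which every included type satisfies E_i/h_i > R on the types above it.
Rate on top 1: 41.69. spawning salmon: 196 > 41.69 → include.
Rate on top 2: 55.74. carrion scraps: 161 > 55.74 → include.
Rate on top 3: 92.44. ant nests: 143 > 92.44 → include.
Optimal diet: roots, spawning salmon, carrion scraps, ant nests — 4 of 4 types.

4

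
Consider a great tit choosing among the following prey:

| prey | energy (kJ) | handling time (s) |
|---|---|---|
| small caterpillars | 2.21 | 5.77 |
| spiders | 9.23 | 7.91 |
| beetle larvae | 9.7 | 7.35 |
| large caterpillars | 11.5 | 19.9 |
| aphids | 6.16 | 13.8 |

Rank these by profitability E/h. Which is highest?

beetle larvae

In descending order of E/h:
beetle larvae: 9.7/7.35 = 1.32 kJ/s
spiders: 9.23/7.91 = 1.17 kJ/s
large caterpillars: 11.5/19.9 = 0.578 kJ/s
aphids: 6.16/13.8 = 0.446 kJ/s
small caterpillars: 2.21/5.77 = 0.383 kJ/s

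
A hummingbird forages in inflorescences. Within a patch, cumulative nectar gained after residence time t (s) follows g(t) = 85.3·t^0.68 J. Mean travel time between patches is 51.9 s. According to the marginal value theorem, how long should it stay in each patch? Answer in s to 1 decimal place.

110.3 s

Optimal t* satisfies g'(t*) = g(t*)/(T + t*).
g'(t) = 0.68·85.3·t^-0.32. Setting 0.68·85.3·t^-0.32 = 85.3·t^0.68/(51.9+t) gives 0.68(51.9+t) = t, so 0.32·t = 0.68×51.9.
t* = 0.68×51.9/0.32 = 110.3 s.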